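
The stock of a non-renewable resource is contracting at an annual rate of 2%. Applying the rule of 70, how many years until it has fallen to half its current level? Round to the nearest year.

The rule works in reverse for decay: 70/2 ≈ 35.00 years to halve.

approximately 35 years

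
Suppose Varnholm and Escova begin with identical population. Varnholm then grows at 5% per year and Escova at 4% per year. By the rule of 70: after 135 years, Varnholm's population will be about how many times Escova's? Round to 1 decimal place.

Rate gap = 5% − 4% = 1 point.
The ratio doubles every 70/1 ≈ 70.00 years.
135/70.00 ≈ 1.93 doublings → ratio ≈ 2^1.93 ≈ 3.8.

roughly 3.8 times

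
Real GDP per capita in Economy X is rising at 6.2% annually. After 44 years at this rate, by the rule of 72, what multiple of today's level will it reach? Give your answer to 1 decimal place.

roughly 13.8 times

Doubles every ≈ 11.61 years (72/6.2).
44 years is 3.79 doublings; 2^3.79 ≈ 13.8×.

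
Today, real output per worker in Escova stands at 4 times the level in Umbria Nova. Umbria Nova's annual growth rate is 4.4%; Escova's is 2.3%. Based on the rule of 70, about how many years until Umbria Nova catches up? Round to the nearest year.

around 67 years

What matters is the difference: 2.1 pp.
Rule of 70 on the gap: the ratio halves every 70/2.1 ≈ 33.33 years.
A 4 times gap closes after 2 halvings: 2 × 33.33 ≈ 67 years.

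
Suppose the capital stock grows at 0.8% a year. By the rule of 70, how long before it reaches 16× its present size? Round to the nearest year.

Doubling time ≈ 70/0.8 = 87.50 years.
16 = 2^4, so 4 doublings → 350 years.

≈ 350 years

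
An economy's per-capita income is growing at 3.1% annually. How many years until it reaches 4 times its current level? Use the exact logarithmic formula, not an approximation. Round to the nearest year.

t = ln(4) / ln(1 + 0.031) = 1.3863 / 0.030529 ≈ 45.41.
≈ 45 years.

45 years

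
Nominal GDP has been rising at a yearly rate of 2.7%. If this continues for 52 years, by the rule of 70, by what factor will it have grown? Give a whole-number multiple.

approximately 4 times

70/2.7 ≈ 25.93 years per doubling.
52 years fits 2 doublings: 2^2 = 4.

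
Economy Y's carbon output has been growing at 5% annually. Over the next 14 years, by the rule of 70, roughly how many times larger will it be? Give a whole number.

approximately 2 times

At 5% one doubling takes ≈ 14.00 years; 14 years is 1 of them, so ×2.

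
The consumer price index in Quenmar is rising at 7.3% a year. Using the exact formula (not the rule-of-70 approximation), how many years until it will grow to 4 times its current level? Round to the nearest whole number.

20 years

t = ln(4) / ln(1 + 0.073) = 1.3863 / 0.070458 ≈ 19.68.
≈ 20 years.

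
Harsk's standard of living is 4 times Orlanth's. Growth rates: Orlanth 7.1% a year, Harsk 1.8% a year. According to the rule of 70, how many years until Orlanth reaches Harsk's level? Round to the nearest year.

The growth-rate gap is 7.1% − 1.8% = 5.3 percentage points.
So the ratio between them halves every 70/5.3 ≈ 13.21 years.
A 4 times gap closes after 2 halvings: 2 × 13.21 ≈ 26 years.

around 26 years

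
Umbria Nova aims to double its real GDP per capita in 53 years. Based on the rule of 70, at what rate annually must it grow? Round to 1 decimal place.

≈ 1.3%

70 / 53 ≈ 1.32, so about 1.3% annually.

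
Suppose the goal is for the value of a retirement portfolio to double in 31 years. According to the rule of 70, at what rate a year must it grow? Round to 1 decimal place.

70 / 31 ≈ 2.26, so about 2.3% a year.

about 2.3%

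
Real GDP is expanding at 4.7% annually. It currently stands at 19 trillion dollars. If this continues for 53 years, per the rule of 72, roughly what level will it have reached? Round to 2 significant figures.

roughly 210 trillion dollars

Doubling time ≈ 72/4.7 = 15.32 years.
53 years is 53/15.32 ≈ 3.46 doublings, a factor of 2^3.46 ≈ 11.00.
19 × 11.00 ≈ 210 trillion dollars.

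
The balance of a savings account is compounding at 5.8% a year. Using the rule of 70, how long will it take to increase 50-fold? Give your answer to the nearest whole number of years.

One doubling takes 70/5.8 = 12.07 years.
50× is log₂ 50 ≈ 5.64 doublings, so ≈ 5.64 × 12.07 = 68 years.

about 68 years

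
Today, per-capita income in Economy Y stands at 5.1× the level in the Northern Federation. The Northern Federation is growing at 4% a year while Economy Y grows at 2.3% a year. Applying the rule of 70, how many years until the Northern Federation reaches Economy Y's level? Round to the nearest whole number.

The growth-rate gap is 4% − 2.3% = 1.7 percentage points.
So the ratio between them halves every 70/1.7 ≈ 41.18 years.
A 5.1× gap takes log₂(5.1) ≈ 2.35 halvings to close: 2.35 × 41.18 ≈ 97 years.

≈ 97 years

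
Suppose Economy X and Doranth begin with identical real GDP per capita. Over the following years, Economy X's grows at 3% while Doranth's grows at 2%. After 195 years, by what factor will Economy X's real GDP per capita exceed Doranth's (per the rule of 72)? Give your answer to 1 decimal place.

Only the 1-point difference matters.
72/1 ≈ 72.00 years per doubling of the ratio; 195 years gives 2.71 doublings, so ≈ 6.5×.

about 6.5 times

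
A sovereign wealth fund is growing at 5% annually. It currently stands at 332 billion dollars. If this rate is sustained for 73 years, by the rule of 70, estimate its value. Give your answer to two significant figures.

Doubling time ≈ 70/5 = 14.00 years.
73 years is 73/14.00 ≈ 5.21 doublings, a factor of 2^5.21 ≈ 37.01.
332 × 37.01 ≈ 12000 billion dollars.

12000 billion dollars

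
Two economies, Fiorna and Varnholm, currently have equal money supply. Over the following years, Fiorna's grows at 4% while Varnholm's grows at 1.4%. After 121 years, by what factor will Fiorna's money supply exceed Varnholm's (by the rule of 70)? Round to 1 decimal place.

Fiorna pulls ahead at 2.6 pp per year, so the ratio doubles every 70/2.6 ≈ 26.92 years.
In 121 years that's 4.49 doublings: 2^4.49 ≈ 22.5.

roughly 22.5 times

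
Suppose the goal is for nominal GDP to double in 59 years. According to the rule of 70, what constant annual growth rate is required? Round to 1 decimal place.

70 / 59 ≈ 1.19, so about 1.2% a year.

roughly 1.2%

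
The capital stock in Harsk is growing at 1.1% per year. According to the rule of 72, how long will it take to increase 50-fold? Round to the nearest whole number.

about 369 years

At 1.1% it doubles every 72/1.1 ≈ 65.45 years.
50× is log₂ 50 ≈ 5.64 doublings, so ≈ 5.64 × 65.45 = 369 years.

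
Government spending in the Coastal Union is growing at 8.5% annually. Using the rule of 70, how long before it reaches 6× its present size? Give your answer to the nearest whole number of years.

Doubling time ≈ 70/8.5 = 8.24 years.
Reaching 6× takes log₂(6) ≈ 2.58 doublings.
2.58 × 8.24 ≈ 21 years.

about 21 years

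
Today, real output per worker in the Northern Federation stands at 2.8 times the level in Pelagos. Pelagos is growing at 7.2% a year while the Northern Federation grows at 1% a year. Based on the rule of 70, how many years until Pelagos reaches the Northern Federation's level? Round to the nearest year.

about 17 years

The growth-rate gap is 7.2% − 1% = 6.2 percentage points.
So the ratio between them halves every 70/6.2 ≈ 11.29 years.
A 2.8 times gap takes log₂(2.8) ≈ 1.49 halvings to close: 1.49 × 11.29 ≈ 17 years.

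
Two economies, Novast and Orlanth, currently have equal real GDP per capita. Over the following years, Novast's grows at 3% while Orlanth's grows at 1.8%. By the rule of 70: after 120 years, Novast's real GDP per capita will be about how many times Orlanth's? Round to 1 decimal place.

Rate gap = 3% − 1.8% = 1.2 points.
The ratio doubles every 70/1.2 ≈ 58.33 years.
120/58.33 ≈ 2.06 doublings → ratio ≈ 2^2.06 ≈ 4.2.

4.2 times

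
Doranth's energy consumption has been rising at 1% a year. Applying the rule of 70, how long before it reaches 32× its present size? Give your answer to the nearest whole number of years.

At 1% it doubles every 70/1 ≈ 70.00 years.
Getting to 32× needs 5 doublings: 5 × 70.00 ≈ 350 years.

roughly 350 years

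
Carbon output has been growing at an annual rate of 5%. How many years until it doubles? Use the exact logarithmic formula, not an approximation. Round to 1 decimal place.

14.2 years

t = ln(2) / ln(1 + 0.05) = 0.6931 / 0.048790 ≈ 14.21.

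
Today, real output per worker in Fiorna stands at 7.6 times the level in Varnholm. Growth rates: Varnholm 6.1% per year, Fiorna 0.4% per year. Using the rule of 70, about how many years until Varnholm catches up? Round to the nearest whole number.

36 years

Varnholm gains on Fiorna at 6.1% − 0.4% = 5.7 points a year.
At that relative rate the gap halves every 70/5.7 ≈ 12.28 years.
A 7.6 times gap takes log₂(7.6) ≈ 2.93 halvings to close: 2.93 × 12.28 ≈ 36 years.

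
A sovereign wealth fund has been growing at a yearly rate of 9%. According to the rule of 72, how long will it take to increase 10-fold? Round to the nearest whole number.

At 9% it doubles every 72/9 ≈ 8.00 years.
Reaching 10× takes log₂(10) ≈ 3.32 doublings.
3.32 × 8.00 ≈ 27 years.

about 27 years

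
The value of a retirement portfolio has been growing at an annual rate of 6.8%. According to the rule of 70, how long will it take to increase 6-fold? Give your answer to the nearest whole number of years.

At 6.8% it doubles every 70/6.8 ≈ 10.29 years.
Reaching 6× takes log₂(6) ≈ 2.58 doublings.
2.58 × 10.29 ≈ 27 years.

roughly 27 years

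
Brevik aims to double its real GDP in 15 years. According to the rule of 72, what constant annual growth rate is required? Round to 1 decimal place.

approximately 4.8%

72 / 15 ≈ 4.80, so about 4.8% annually.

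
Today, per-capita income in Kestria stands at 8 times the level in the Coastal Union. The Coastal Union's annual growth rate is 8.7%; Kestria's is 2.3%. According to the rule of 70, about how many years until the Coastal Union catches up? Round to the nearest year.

The growth-rate gap is 8.7% − 2.3% = 6.4 percentage points.
So the ratio between them halves every 70/6.4 ≈ 10.94 years.
An 8 times gap closes after 3 halvings: 3 × 10.94 ≈ 33 years.

33 years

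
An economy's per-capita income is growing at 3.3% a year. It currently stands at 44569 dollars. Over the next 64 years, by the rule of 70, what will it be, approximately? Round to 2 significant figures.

approximately 360000 dollars

Doubling time ≈ 70/3.3 = 21.21 years.
64 years is 64/21.21 ≈ 3.02 doublings, a factor of 2^3.02 ≈ 8.11.
44569 × 8.11 ≈ 360000 dollars.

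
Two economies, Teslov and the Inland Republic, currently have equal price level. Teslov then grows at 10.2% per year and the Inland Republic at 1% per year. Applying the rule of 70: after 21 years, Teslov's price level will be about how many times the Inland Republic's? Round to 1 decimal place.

Teslov pulls ahead at 9.2 pp per year, so the ratio doubles every 70/9.2 ≈ 7.61 years.
In 21 years that's 2.76 doublings: 2^2.76 ≈ 6.8.

about 6.8 times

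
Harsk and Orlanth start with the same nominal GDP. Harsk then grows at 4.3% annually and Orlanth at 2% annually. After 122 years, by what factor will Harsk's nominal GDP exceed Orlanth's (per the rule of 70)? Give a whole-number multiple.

Harsk pulls ahead at 2.3 pp per year, so the ratio doubles every 70/2.3 ≈ 30.43 years.
In 122 years that's 4.01 doublings: 2^4.01 ≈ 16.

16 times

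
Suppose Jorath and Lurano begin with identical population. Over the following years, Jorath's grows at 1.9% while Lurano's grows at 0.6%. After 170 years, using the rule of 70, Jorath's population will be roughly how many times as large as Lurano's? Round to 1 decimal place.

Rate gap = 1.9% − 0.6% = 1.3 points.
The ratio doubles every 70/1.3 ≈ 53.85 years.
170/53.85 ≈ 3.16 doublings → ratio ≈ 2^3.16 ≈ 8.9.

≈ 8.9 times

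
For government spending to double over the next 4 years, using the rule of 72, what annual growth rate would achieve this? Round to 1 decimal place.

about 18.0% a year

72 / 4 ≈ 18.00, so about 18.0% a year.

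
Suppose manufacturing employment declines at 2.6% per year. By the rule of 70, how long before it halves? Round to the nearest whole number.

Falling at 2.6%, it halves about every 70/2.6 = 26.92 years.

about 27 years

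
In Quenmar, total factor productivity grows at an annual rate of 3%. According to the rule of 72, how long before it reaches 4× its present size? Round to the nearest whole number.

One doubling takes 72/3 = 24.00 years.
4 = 2^2, so 2 doublings → 48 years.

48 years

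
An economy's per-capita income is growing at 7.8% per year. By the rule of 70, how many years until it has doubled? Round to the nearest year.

At 7.8%, doubling takes about 70/7.8 = 8.97 years.

about 9 years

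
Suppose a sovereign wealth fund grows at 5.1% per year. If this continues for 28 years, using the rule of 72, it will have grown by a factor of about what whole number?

72/5.1 ≈ 14.12 years per doubling.
28 years fits 2 doublings: 2^2 = 4.

roughly 4 times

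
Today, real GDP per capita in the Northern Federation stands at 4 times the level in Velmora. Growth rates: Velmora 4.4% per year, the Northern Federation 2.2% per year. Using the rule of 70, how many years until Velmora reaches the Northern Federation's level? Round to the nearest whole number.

64 years

What matters is the difference: 2.2 pp.
Rule of 70 on the gap: the ratio halves every 70/2.2 ≈ 31.82 years.
A 4 times gap closes after 2 halvings: 2 × 31.82 ≈ 64 years.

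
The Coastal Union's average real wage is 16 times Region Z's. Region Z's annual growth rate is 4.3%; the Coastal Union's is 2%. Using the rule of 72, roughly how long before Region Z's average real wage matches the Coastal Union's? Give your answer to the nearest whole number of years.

approximately 125 years

The growth-rate gap is 4.3% − 2% = 2.3 percentage points.
So the ratio between them halves every 72/2.3 ≈ 31.30 years.
A 16 times gap closes after 4 halvings: 4 × 31.30 ≈ 125 years.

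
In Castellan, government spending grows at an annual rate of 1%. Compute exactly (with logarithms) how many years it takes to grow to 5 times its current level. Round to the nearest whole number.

t = ln(5) / ln(1 + 0.01) = 1.6094 / 0.009950 ≈ 161.75.
≈ 162 years.

162 years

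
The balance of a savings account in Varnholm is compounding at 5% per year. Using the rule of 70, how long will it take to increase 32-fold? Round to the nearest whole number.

At 5% it doubles every 70/5 ≈ 14.00 years.
32 = 2^5, so 5 doublings → 70 years.

roughly 70 years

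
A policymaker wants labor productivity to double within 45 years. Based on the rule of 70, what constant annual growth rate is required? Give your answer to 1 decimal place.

70 / 45 ≈ 1.56, so about 1.6% annually.

≈ 1.6%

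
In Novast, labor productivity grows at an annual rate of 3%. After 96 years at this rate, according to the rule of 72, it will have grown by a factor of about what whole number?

≈ 16 times

72/3 ≈ 24.00 years per doubling.
96 years fits 4 doublings: 2^4 = 16.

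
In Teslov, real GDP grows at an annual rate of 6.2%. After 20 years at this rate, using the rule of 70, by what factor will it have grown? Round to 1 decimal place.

Doubles every ≈ 11.29 years (70/6.2).
20 years is 1.77 doublings; 2^1.77 ≈ 3.4×.

approximately 3.4 times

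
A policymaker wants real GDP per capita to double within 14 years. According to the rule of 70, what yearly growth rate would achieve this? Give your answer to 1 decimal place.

70 / 14 ≈ 5.00, so about 5.0% per year.

approximately 5.0% per year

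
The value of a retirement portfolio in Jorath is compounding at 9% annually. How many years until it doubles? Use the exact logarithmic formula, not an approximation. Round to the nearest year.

8 years

t = ln(2) / ln(1 + 0.09) = 0.6931 / 0.086178 ≈ 8.04.
≈ 8 years.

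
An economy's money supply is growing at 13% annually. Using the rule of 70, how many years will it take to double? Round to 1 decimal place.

≈ 5.4 years

70/13 ≈ 5.38, so it doubles roughly every 5.4 years.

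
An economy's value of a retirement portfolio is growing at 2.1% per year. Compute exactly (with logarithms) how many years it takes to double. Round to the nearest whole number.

33 years

t = ln(2) / ln(1 + 0.021) = 0.6931 / 0.020783 ≈ 33.35.
≈ 33 years.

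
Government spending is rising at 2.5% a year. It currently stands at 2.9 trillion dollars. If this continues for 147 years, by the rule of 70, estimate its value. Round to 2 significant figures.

roughly 110 trillion dollars

Doubling time ≈ 70/2.5 = 28.00 years.
147 years is 147/28.00 ≈ 5.25 doublings, a factor of 2^5.25 ≈ 38.05.
2.9 × 38.05 ≈ 110 trillion dollars.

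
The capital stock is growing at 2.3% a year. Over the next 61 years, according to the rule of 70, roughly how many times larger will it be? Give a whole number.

approximately 4 times

70/2.3 ≈ 30.43 years per doubling.
61 years fits 2 doublings: 2^2 = 4.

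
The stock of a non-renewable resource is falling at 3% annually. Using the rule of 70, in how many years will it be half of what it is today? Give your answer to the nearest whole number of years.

≈ 23 years

The rule works in reverse for decay: 70/3 ≈ 23.33 years to halve.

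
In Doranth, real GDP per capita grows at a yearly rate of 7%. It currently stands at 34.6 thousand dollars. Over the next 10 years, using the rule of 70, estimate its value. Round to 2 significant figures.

Doubling time ≈ 70/7 = 10.00 years.
10 years is 10/10.00 ≈ 1.00 doublings, a factor of 2^1.00 ≈ 2.00.
34.6 × 2.00 ≈ 69 thousand dollars.

69 thousand dollars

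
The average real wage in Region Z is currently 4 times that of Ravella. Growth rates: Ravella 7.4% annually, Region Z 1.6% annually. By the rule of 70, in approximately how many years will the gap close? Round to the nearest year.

Ravella gains on Region Z at 7.4% − 1.6% = 5.8 points a year.
At that relative rate the gap halves every 70/5.8 ≈ 12.07 years.
A 4 times gap closes after 2 halvings: 2 × 12.07 ≈ 24 years.

roughly 24 years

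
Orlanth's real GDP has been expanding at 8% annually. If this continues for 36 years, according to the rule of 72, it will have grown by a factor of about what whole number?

≈ 16 times

72/8 ≈ 9.00 years per doubling.
36 years fits 4 doublings: 2^4 = 16.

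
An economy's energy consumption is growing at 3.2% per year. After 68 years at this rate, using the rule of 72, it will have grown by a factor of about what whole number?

Doubling time ≈ 72/3.2 = 22.50 years.
68/22.50 ≈ 3 doublings, so about 2^3 = 8×.

≈ 8 times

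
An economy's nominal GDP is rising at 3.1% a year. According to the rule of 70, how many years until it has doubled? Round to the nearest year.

70/3.1 ≈ 22.58, so it doubles roughly every 23 years.

≈ 23 years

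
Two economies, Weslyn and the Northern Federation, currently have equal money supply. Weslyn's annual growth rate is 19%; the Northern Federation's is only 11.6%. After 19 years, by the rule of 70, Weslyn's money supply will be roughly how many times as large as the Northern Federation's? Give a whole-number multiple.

around 4 times

Only the 7.4-point difference matters.
70/7.4 ≈ 9.46 years per doubling of the ratio; 19 years gives 2.01 doublings, so ≈ 4×.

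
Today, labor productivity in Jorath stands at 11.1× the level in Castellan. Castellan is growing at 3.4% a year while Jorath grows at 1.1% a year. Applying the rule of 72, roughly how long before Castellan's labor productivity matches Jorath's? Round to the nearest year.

approximately 109 years

Castellan gains on Jorath at 3.4% − 1.1% = 2.3 points a year.
At that relative rate the gap halves every 72/2.3 ≈ 31.30 years.
An 11.1× gap takes log₂(11.1) ≈ 3.47 halvings to close: 3.47 × 31.30 ≈ 109 years.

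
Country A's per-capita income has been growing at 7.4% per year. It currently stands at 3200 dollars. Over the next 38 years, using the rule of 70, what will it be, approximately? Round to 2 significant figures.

Doubling time ≈ 70/7.4 = 9.46 years.
38 years is 38/9.46 ≈ 4.02 doublings, a factor of 2^4.02 ≈ 16.22.
3200 × 16.22 ≈ 52000 dollars.

around 52000 dollars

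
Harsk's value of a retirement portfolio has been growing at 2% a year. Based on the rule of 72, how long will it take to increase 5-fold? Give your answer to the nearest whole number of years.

At 2% it doubles every 72/2 ≈ 36.00 years.
5× is log₂ 5 ≈ 2.32 doublings, so ≈ 2.32 × 36.00 = 84 years.

about 84 years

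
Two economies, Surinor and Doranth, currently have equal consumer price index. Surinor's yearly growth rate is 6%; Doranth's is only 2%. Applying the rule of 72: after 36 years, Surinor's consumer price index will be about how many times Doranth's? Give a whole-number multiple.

around 4 times

Only the 4-point difference matters.
72/4 ≈ 18.00 years per doubling of the ratio; 36 years gives 2.00 doublings, so ≈ 4×.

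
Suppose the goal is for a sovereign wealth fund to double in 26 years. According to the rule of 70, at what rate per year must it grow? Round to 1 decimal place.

70 / 26 ≈ 2.69, so about 2.7% per year.

about 2.7%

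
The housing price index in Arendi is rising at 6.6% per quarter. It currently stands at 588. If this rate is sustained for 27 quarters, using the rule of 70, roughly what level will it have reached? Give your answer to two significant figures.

Doubling time ≈ 70/6.6 = 10.61 quarters.
27 quarters is 27/10.61 ≈ 2.54 doublings, a factor of 2^2.54 ≈ 5.82.
588 × 5.82 ≈ 3400.

around 3400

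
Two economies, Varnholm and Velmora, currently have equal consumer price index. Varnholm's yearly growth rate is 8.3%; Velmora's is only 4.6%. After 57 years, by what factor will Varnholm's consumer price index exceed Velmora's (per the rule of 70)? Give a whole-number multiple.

around 8 times

Only the 3.7-point difference matters.
70/3.7 ≈ 18.92 years per doubling of the ratio; 57 years gives 3.01 doublings, so ≈ 8×.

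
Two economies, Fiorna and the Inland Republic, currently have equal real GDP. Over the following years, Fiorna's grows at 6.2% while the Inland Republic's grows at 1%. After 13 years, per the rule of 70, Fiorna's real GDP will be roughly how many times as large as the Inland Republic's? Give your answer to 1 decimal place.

roughly 2.0 times

Rate gap = 6.2% − 1% = 5.2 points.
The ratio doubles every 70/5.2 ≈ 13.46 years.
13/13.46 ≈ 0.97 doublings → ratio ≈ 2^0.97 ≈ 2.0.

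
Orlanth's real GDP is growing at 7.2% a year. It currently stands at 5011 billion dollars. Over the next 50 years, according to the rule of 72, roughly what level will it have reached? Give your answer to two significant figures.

It doubles every 72/7.2 ≈ 10.00 years, so 50 years is 5.00 doublings.
2^5.00 ≈ 32.00; 5011 × 32.00 ≈ 160000 billion dollars.

160000 billion dollars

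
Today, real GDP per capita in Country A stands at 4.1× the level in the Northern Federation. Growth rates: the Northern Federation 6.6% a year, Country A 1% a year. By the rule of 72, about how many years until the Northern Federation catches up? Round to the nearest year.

≈ 26 years

The growth-rate gap is 6.6% − 1% = 5.6 percentage points.
So the ratio between them halves every 72/5.6 ≈ 12.86 years.
A 4.1× gap takes log₂(4.1) ≈ 2.04 halvings to close: 2.04 × 12.86 ≈ 26 years.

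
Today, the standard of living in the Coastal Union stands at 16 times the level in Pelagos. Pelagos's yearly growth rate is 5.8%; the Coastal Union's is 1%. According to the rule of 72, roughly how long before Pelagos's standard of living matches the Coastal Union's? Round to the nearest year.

approximately 60 years

The growth-rate gap is 5.8% − 1% = 4.8 percentage points.
So the ratio between them halves every 72/4.8 ≈ 15.00 years.
A 16 times gap closes after 4 halvings: 4 × 15.00 ≈ 60 years.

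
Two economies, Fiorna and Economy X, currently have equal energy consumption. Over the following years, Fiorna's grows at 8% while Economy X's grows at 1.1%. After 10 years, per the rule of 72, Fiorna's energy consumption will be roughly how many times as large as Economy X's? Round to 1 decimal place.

Fiorna pulls ahead at 6.9 pp per year, so the ratio doubles every 72/6.9 ≈ 10.43 years.
In 10 years that's 0.96 doublings: 2^0.96 ≈ 1.9.

roughly 1.9 times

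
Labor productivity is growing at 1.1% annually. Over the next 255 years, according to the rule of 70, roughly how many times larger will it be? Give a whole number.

about 16 times

At 1.1% one doubling takes ≈ 63.64 years; 255 years is 4 of them, so ×16.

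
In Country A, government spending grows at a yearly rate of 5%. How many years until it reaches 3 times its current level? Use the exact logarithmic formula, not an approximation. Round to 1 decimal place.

t = ln(3) / ln(1 + 0.05) = 1.0986 / 0.048790 ≈ 22.52.

22.5 years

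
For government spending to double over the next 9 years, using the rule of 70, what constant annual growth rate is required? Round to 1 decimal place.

70 / 9 ≈ 7.78, so about 7.8% annually.

around 7.8%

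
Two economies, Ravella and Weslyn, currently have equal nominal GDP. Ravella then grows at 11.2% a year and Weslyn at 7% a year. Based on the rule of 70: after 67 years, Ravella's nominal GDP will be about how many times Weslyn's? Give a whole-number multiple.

16 times

Ravella pulls ahead at 4.2 pp per year, so the ratio doubles every 70/4.2 ≈ 16.67 years.
In 67 years that's 4.02 doublings: 2^4.02 ≈ 16.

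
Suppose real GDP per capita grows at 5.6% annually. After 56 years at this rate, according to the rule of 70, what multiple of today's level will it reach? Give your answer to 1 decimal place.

Doubling time ≈ 70/5.6 = 12.50 years.
56 years / 12.50 ≈ 4.48 doublings → factor 2^4.48 ≈ 22.3.

roughly 22.3 times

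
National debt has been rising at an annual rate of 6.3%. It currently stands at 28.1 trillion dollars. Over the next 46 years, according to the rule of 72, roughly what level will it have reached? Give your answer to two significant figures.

roughly 460 trillion dollars

It doubles every 72/6.3 ≈ 11.43 years, so 46 years is 4.02 doublings.
2^4.02 ≈ 16.22; 28.1 × 16.22 ≈ 460 trillion dollars.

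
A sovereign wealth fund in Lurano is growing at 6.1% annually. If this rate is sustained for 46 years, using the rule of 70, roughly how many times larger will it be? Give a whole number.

Doubling time ≈ 70/6.1 = 11.48 years.
46/11.48 ≈ 4 doublings, so about 2^4 = 16×.

about 16 times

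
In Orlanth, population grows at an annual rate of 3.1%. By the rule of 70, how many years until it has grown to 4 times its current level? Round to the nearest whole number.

At 3.1% it doubles every 70/3.1 ≈ 22.58 years.
4 = 2^2, so 2 doublings → 45 years.

roughly 45 years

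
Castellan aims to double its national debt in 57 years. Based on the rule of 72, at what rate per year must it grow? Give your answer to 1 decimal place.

72 / 57 ≈ 1.26, so about 1.3% per year.

around 1.3% per year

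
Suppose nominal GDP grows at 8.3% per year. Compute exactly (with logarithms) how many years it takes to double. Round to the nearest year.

t = ln(2) / ln(1 + 0.083) = 0.6931 / 0.079735 ≈ 8.69.
≈ 9 years.

9 years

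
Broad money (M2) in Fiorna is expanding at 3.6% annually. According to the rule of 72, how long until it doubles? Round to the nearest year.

72/3.6 ≈ 20.00, so it doubles roughly every 20 years.

about 20 years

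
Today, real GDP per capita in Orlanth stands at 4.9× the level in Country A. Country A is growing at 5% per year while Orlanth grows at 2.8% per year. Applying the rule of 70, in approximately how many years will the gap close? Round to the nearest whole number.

The growth-rate gap is 5% − 2.8% = 2.2 percentage points.
So the ratio between them halves every 70/2.2 ≈ 31.82 years.
A 4.9× gap takes log₂(4.9) ≈ 2.29 halvings to close: 2.29 × 31.82 ≈ 73 years.

≈ 73 years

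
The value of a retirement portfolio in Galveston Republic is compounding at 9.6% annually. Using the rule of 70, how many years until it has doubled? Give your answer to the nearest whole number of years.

At 9.6%, doubling takes about 70/9.6 = 7.29 years.

about 7 years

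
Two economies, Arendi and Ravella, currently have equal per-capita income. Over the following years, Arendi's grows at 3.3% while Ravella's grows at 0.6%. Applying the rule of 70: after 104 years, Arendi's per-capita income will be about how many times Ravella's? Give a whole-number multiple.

about 16 times

Rate gap = 3.3% − 0.6% = 2.7 points.
The ratio doubles every 70/2.7 ≈ 25.93 years.
104/25.93 ≈ 4.01 doublings → ratio ≈ 2^4.01 ≈ 16.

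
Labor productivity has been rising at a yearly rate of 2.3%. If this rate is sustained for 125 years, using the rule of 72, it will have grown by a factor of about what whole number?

At 2.3% one doubling takes ≈ 31.30 years; 125 years is 4 of them, so ×16.

roughly 16 times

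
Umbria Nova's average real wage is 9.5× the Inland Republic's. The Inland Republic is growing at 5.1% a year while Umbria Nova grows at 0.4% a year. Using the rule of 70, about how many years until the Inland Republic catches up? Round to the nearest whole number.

the Inland Republic gains on Umbria Nova at 5.1% − 0.4% = 4.7 points a year.
At that relative rate the gap halves every 70/4.7 ≈ 14.89 years.
A 9.5× gap takes log₂(9.5) ≈ 3.25 halvings to close: 3.25 × 14.89 ≈ 48 years.

roughly 48 years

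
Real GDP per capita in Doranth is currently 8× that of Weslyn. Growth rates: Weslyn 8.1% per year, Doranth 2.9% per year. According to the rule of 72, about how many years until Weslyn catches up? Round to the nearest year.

around 42 years

The growth-rate gap is 8.1% − 2.9% = 5.2 percentage points.
So the ratio between them halves every 72/5.2 ≈ 13.85 years.
An 8× gap closes after 3 halvings: 3 × 13.85 ≈ 42 years.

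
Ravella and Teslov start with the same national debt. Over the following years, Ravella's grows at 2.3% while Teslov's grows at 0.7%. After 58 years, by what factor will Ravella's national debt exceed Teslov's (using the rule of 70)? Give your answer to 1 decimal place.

≈ 2.5 times

Rate gap = 2.3% − 0.7% = 1.6 points.
The ratio doubles every 70/1.6 ≈ 43.75 years.
58/43.75 ≈ 1.33 doublings → ratio ≈ 2^1.33 ≈ 2.5.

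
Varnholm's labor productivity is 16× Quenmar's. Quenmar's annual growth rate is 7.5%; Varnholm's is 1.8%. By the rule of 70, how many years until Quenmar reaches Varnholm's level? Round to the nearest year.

What matters is the difference: 5.7 pp.
Rule of 70 on the gap: the ratio halves every 70/5.7 ≈ 12.28 years.
A 16× gap closes after 4 halvings: 4 × 12.28 ≈ 49 years.

≈ 49 years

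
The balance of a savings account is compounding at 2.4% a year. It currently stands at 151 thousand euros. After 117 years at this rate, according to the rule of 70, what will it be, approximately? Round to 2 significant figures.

roughly 2400 thousand euros

It doubles every 70/2.4 ≈ 29.17 years, so 117 years is 4.01 doublings.
2^4.01 ≈ 16.11; 151 × 16.11 ≈ 2400 thousand euros.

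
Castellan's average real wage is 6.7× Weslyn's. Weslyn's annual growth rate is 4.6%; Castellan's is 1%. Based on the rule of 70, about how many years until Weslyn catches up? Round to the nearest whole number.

What matters is the difference: 3.6 pp.
Rule of 70 on the gap: the ratio halves every 70/3.6 ≈ 19.44 years.
A 6.7× gap takes log₂(6.7) ≈ 2.74 halvings to close: 2.74 × 19.44 ≈ 53 years.

≈ 53 years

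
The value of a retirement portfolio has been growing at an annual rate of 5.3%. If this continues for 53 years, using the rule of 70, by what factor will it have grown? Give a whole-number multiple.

Doubling time ≈ 70/5.3 = 13.21 years.
53/13.21 ≈ 4 doublings, so about 2^4 = 16×.

≈ 16 times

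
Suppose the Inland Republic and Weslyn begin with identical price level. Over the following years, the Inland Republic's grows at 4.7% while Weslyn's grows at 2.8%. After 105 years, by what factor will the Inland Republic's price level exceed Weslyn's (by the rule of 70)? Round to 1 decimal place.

roughly 7.2 times

Rate gap = 4.7% − 2.8% = 1.9 points.
The ratio doubles every 70/1.9 ≈ 36.84 years.
105/36.84 ≈ 2.85 doublings → ratio ≈ 2^2.85 ≈ 7.2.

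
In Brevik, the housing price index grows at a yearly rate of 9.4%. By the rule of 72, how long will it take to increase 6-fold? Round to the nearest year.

Doubling time ≈ 72/9.4 = 7.66 years.
Reaching 6× takes log₂(6) ≈ 2.58 doublings.
2.58 × 7.66 ≈ 20 years.

≈ 20 years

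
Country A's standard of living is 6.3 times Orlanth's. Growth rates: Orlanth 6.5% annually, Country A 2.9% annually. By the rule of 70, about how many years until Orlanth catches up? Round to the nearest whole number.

around 52 years

The growth-rate gap is 6.5% − 2.9% = 3.6 percentage points.
So the ratio between them halves every 70/3.6 ≈ 19.44 years.
A 6.3 times gap takes log₂(6.3) ≈ 2.66 halvings to close: 2.66 × 19.44 ≈ 52 years.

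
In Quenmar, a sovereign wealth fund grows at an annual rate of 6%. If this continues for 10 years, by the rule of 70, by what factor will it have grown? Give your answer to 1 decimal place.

Doubles every ≈ 11.67 years (70/6).
10 years is 0.86 doublings; 2^0.86 ≈ 1.8×.

approximately 1.8 times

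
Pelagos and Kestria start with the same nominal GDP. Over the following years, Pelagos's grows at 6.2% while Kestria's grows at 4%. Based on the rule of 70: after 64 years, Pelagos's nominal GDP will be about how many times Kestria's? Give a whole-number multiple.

4 times

Pelagos pulls ahead at 2.2 pp per year, so the ratio doubles every 70/2.2 ≈ 31.82 years.
In 64 years that's 2.01 doublings: 2^2.01 ≈ 4.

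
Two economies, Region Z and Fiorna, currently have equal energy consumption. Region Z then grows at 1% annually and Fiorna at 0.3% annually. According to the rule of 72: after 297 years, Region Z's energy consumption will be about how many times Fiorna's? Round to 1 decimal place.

Region Z pulls ahead at 0.7 pp per year, so the ratio doubles every 72/0.7 ≈ 102.86 years.
In 297 years that's 2.89 doublings: 2^2.89 ≈ 7.4.

around 7.4 times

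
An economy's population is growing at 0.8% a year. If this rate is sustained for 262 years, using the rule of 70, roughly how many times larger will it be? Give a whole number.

At 0.8% one doubling takes ≈ 87.50 years; 262 years is 3 of them, so ×8.

around 8 times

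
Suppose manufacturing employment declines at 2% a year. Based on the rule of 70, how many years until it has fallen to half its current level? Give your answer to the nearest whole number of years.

≈ 35 years

Halving time ≈ 70 / 2 = 35.00 → 35 years.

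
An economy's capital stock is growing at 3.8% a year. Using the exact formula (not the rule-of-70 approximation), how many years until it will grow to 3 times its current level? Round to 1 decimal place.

29.5 years

t = ln(3) / ln(1 + 0.038) = 1.0986 / 0.037296 ≈ 29.46.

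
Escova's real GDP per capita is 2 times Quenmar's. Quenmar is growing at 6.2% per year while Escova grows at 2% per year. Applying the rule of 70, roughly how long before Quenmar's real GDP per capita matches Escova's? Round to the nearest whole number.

17 years

What matters is the difference: 4.2 pp.
Rule of 70 on the gap: the ratio halves every 70/4.2 ≈ 16.67 years.
A 2 times gap closes after 1 halving: 1 × 16.67 ≈ 17 years.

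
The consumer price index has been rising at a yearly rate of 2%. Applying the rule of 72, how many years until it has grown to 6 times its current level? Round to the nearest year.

roughly 93 years

At 2% it doubles every 72/2 ≈ 36.00 years.
6× is log₂ 6 ≈ 2.58 doublings, so ≈ 2.58 × 36.00 = 93 years.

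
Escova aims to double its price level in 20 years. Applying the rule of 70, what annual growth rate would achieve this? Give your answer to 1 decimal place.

70 / 20 ≈ 3.50, so about 3.5% a year.

roughly 3.5% a year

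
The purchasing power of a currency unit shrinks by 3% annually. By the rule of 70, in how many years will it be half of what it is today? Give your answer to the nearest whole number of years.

23 years

Falling at 3%, it halves about every 70/3 = 23.33 years.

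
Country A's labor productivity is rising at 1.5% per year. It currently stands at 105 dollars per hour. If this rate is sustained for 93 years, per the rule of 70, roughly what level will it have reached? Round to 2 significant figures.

about 420 dollars per hour

Doubling time ≈ 70/1.5 = 46.67 years.
93 years is 93/46.67 ≈ 1.99 doublings, a factor of 2^1.99 ≈ 3.97.
105 × 3.97 ≈ 420 dollars per hour.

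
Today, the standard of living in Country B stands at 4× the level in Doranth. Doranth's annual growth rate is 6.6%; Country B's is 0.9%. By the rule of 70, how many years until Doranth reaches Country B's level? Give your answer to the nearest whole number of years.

25 years

Doranth gains on Country B at 6.6% − 0.9% = 5.7 points a year.
At that relative rate the gap halves every 70/5.7 ≈ 12.28 years.
A 4× gap closes after 2 halvings: 2 × 12.28 ≈ 25 years.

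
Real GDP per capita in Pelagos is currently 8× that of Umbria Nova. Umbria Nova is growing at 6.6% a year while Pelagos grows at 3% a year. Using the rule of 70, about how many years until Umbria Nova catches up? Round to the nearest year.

What matters is the difference: 3.6 pp.
Rule of 70 on the gap: the ratio halves every 70/3.6 ≈ 19.44 years.
An 8× gap closes after 3 halvings: 3 × 19.44 ≈ 58 years.

≈ 58 years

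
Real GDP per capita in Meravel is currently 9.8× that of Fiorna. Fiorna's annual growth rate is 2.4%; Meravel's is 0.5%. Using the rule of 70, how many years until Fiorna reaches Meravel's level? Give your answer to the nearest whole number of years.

Fiorna gains on Meravel at 2.4% − 0.5% = 1.9 points a year.
At that relative rate the gap halves every 70/1.9 ≈ 36.84 years.
A 9.8× gap takes log₂(9.8) ≈ 3.29 halvings to close: 3.29 × 36.84 ≈ 121 years.

≈ 121 years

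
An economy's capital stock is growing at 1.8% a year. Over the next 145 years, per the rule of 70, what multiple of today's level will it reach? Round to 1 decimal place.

Doubling time ≈ 70/1.8 = 38.89 years.
145 years / 38.89 ≈ 3.73 doublings → factor 2^3.73 ≈ 13.3.

approximately 13.3 times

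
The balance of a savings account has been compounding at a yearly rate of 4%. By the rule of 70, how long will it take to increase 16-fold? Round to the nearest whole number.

70 years

Doubling time ≈ 70/4 = 17.50 years.
Getting to 16× needs 4 doublings: 4 × 17.50 ≈ 70 years.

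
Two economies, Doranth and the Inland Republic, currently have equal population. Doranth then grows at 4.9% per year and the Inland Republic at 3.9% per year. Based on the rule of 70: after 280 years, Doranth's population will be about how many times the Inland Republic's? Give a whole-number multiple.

Doranth pulls ahead at 1 pp per year, so the ratio doubles every 70/1 ≈ 70.00 years.
In 280 years that's 4.00 doublings: 2^4.00 ≈ 16.

≈ 16 times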